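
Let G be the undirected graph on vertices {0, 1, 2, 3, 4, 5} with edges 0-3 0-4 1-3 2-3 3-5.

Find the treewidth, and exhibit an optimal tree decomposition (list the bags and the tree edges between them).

Treewidth 1.
One such decomposition:
Bags: B1 = {0, 3}  B2 = {1, 3}  B3 = {0, 4}  B4 = {2, 3}  B5 = {3, 5}
Tree: B1–B2, B1–B3, B2–B4, B4–B5

Each bag holds 2 vertices, so the decomposition has width 1, which upper-bounds the treewidth. Any graph with an edge has treewidth ≥ 1, and G has the edge 3–0. Hence tw(G) = 1 exactly.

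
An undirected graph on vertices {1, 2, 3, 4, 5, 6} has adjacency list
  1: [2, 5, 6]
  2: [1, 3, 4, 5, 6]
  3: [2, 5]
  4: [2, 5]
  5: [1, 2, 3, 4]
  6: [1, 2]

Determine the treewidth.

2

A width-2 tree decomposition is:
Bags: B1 = {1, 2, 5}  B2 = {2, 3, 5}  B3 = {2, 4, 5}  B4 = {1, 2, 6}
Tree: B1–B2, B1–B3, B1–B4
Each bag holds 3 vertices, so the decomposition has width 2, which upper-bounds the treewidth. Conversely, {1, 2, 5} is a clique of size 3, and the vertices of any clique must share a bag in every tree decomposition; so some bag has ≥ 3 vertices and tw(G) ≥ 2. Hence tw(G) = 2 exactly.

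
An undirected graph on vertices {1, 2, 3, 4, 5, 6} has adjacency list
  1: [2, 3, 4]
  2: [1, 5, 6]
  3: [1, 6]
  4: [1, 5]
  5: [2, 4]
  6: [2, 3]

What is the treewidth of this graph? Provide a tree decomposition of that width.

Every bag has size at most 3, so the width is 3 − 1 = 2 and tw(G) ≤ 2. The edges 3–6–2–1–3 form a cycle, so G is not a tree and its treewidth is at least 2. Hence tw(G) = 2 exactly.

Treewidth 2.
One optimal decomposition is:
Bags: B1 = {1, 3, 6}  B2 = {1, 2, 6}  B3 = {1, 2, 4}  B4 = {2, 4, 5}
Tree: B1–B2, B2–B3, B3–B4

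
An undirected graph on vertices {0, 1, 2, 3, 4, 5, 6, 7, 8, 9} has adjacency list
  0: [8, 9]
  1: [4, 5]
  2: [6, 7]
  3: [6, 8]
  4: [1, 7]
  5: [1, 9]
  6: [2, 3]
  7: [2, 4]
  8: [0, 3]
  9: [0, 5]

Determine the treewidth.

2

A width-2 tree decomposition is:
Bags: B1 = {2, 3, 6}  B2 = {2, 3, 7}  B3 = {3, 4, 7}  B4 = {1, 3, 4}  B5 = {1, 3, 5}  B6 = {3, 5, 9}  B7 = {0, 3, 9}  B8 = {0, 3, 8}
Tree: B1–B2, B2–B3, B3–B4, B4–B5, B5–B6, B6–B7, B7–B8
Every bag has size at most 3, so the width is 3 − 1 = 2 and tw(G) ≤ 2. The edges 3–6–2–7–4–1–5–9–0–8–3 form a cycle, so G is not a tree and its treewidth is at least 2. Hence tw(G) = 2 exactly.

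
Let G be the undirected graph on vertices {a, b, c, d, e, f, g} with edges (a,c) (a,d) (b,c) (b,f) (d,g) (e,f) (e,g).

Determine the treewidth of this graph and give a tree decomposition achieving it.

Each bag holds 3 vertices, so the decomposition has width 2, which upper-bounds the treewidth. Since b–f–e–g–d–a–c–b is a cycle in G, G is not acyclic. Forests are exactly the graphs of treewidth ≤ 1, so tw(G) ≥ 2. Hence tw(G) = 2 exactly.

Treewidth 2.
Bags: B1 = {b, e, f}  B2 = {b, e, g}  B3 = {b, d, g}  B4 = {a, b, d}  B5 = {a, b, c}
Tree: B1–B2, B2–B3, B3–B4, B4–B5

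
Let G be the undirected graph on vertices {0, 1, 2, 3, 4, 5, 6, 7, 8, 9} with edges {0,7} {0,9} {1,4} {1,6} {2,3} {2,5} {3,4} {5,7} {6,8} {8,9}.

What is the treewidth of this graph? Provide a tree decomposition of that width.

Treewidth 2.
One such decomposition:
Bags: B1 = {2, 3, 5}  B2 = {3, 5, 7}  B3 = {0, 3, 7}  B4 = {0, 3, 9}  B5 = {3, 8, 9}  B6 = {3, 6, 8}  B7 = {1, 3, 6}  B8 = {1, 3, 4}
Tree: B1–B2, B2–B3, B3–B4, B4–B5, B5–B6, B6–B7, B7–B8

Every bag has size at most 3, so the width is 3 − 1 = 2 and tw(G) ≤ 2. The edges 3–2–5–7–0–9–8–6–1–4–3 form a cycle, so G is not a tree and its treewidth is at least 2. Combining the bounds, tw(G) = 2.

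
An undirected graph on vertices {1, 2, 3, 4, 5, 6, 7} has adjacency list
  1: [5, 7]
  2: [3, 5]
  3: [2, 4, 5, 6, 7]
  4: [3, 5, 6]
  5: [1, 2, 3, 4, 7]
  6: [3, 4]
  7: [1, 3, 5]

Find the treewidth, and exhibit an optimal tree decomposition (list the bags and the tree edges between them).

The largest bag has 3 vertices, giving width 2; this decomposition certifies tw(G) ≤ 2. For the lower bound, the 3 vertices {1, 5, 7} are pairwise adjacent, and any tree decomposition puts a clique entirely inside one bag — forcing width ≥ 2. Hence tw(G) = 2 exactly.

Treewidth 2.
One optimal decomposition is:
Bags: B1 = {3, 5, 7}  B2 = {3, 4, 5}  B3 = {1, 5, 7}  B4 = {3, 4, 6}  B5 = {2, 3, 5}
Tree: B1–B2, B1–B3, B2–B4, B1–B5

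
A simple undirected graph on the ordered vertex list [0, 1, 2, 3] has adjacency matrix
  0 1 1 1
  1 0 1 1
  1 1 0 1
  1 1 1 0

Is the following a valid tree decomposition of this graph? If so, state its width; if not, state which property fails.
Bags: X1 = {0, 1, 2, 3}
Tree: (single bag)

Checking the three conditions: (i) the bags cover all of {0, 1, 2, 3}; (ii) for each edge, some bag contains both endpoints; (iii) the bags containing any fixed vertex form a subtree. All hold, so the decomposition is valid with width 4 − 1 = 3.

Yes; width 3.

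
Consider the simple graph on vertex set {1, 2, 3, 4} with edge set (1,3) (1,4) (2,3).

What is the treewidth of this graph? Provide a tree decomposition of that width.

Treewidth 1.
One optimal decomposition is:
Bags: B1 = {1, 4}  B2 = {1, 3}  B3 = {2, 3}
Tree: B1–B2, B2–B3

The largest bag has 2 vertices, giving width 1; this decomposition certifies tw(G) ≤ 1. Since G has at least one edge (e.g. 1–4), it is not an edgeless graph, so tw(G) ≥ 1. Combining the bounds, tw(G) = 1.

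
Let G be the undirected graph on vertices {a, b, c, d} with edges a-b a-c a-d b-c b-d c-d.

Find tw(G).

A width-3 tree decomposition is:
Bags: B1 = {a, b, c, d}
Tree: (single bag)
With just one bag of size 4, the width is 4 − 1 = 3, so tw(G) ≤ 3. For the lower bound, the 4 vertices {a, b, c, d} are pairwise adjacent, and any tree decomposition puts a clique entirely inside one bag — forcing width ≥ 3. Therefore the treewidth is 3.

3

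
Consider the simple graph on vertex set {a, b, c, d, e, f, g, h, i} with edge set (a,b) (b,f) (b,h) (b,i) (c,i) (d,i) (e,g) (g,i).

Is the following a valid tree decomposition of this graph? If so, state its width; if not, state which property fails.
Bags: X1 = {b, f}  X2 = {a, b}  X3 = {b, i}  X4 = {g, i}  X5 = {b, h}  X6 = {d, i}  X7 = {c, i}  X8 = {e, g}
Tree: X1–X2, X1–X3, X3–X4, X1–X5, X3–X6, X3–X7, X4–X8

Vertex coverage: the bags together contain {a, b, c, d, e, f, g, h, i}, the full vertex set. Edge coverage: each edge of G has both endpoints in at least one bag. Running intersection: for every vertex, the bags containing it form a connected subtree. All three properties hold, so this is a valid tree decomposition of width max|bag| − 1 = 1, and hence tw(G) ≤ 1.

Yes; width 1.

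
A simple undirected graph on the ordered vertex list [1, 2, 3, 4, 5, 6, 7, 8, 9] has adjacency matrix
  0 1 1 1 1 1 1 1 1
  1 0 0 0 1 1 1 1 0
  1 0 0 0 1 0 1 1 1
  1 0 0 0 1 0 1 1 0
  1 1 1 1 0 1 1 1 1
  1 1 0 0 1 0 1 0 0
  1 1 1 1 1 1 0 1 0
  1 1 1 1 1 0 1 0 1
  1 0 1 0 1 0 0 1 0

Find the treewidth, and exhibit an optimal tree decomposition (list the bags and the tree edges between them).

Each bag holds 5 vertices, so the decomposition has width 4, which upper-bounds the treewidth. For the lower bound, the 5 vertices {1, 3, 5, 8, 9} are pairwise adjacent, and any tree decomposition puts a clique entirely inside one bag — forcing width ≥ 4. The upper and lower bounds meet at 4, so that is the treewidth.

Treewidth 4.
One such decomposition:
Bags: B1 = {1, 2, 5, 6, 7}  B2 = {1, 2, 5, 7, 8}  B3 = {1, 3, 5, 7, 8}  B4 = {1, 3, 5, 8, 9}  B5 = {1, 4, 5, 7, 8}
Tree: B1–B2, B2–B3, B3–B4, B2–B5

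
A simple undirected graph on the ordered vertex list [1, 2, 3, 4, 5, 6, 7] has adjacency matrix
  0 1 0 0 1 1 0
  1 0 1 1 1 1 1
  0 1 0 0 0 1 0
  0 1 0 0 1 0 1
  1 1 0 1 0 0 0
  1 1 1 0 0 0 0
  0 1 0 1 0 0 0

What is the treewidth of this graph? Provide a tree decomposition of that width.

Treewidth 2.
Bags: B1 = {1, 2, 5}  B2 = {1, 2, 6}  B3 = {2, 4, 5}  B4 = {2, 4, 7}  B5 = {2, 3, 6}
Tree: B1–B2, B1–B3, B3–B4, B2–B5

Each bag holds 3 vertices, so the decomposition has width 2, which upper-bounds the treewidth. Conversely, {1, 2, 5} is a clique of size 3, and the vertices of any clique must share a bag in every tree decomposition; so some bag has ≥ 3 vertices and tw(G) ≥ 2. Combining the bounds, tw(G) = 2.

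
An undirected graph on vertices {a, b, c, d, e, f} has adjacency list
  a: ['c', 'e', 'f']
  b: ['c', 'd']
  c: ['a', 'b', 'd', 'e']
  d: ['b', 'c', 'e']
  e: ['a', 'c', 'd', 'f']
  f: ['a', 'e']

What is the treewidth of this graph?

2

A width-2 tree decomposition is:
Bags: B1 = {a, e, f}  B2 = {a, c, e}  B3 = {c, d, e}  B4 = {b, c, d}
Tree: B1–B2, B2–B3, B3–B4
The largest bag has 3 vertices, giving width 2; this decomposition certifies tw(G) ≤ 2. Conversely, {c, d, e} is a clique of size 3, and the vertices of any clique must share a bag in every tree decomposition; so some bag has ≥ 3 vertices and tw(G) ≥ 2. Combining the bounds, tw(G) = 2.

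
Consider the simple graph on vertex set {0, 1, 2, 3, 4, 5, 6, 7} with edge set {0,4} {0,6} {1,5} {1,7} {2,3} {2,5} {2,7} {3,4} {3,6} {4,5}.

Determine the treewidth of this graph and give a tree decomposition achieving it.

Treewidth 2.
One optimal decomposition is:
Bags: B1 = {0, 4, 6}  B2 = {3, 4, 6}  B3 = {3, 4, 5}  B4 = {2, 3, 5}  B5 = {1, 2, 5}  B6 = {1, 2, 7}
Tree: B1–B2, B2–B3, B3–B4, B4–B5, B5–B6

Each bag holds 3 vertices, so the decomposition has width 2, which upper-bounds the treewidth. The edges 0–6–3–4–0 form a cycle, so G is not a tree and its treewidth is at least 2. The upper and lower bounds meet at 2, so that is the treewidth.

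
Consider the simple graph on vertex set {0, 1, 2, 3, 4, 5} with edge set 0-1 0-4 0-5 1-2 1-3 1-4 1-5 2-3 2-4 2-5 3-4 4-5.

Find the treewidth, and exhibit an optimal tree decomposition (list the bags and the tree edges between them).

Treewidth 3.
One such decomposition:
Bags: B1 = {1, 2, 3, 4}  B2 = {1, 2, 4, 5}  B3 = {0, 1, 4, 5}
Tree: B1–B2, B2–B3

The largest bag has 4 vertices, giving width 3; this decomposition certifies tw(G) ≤ 3. For the lower bound, the 4 vertices {0, 1, 4, 5} are pairwise adjacent, and any tree decomposition puts a clique entirely inside one bag — forcing width ≥ 3. Hence tw(G) = 3 exactly.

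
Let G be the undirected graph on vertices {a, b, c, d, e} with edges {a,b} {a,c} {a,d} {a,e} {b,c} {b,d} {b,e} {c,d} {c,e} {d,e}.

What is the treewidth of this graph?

A width-4 tree decomposition is:
Bags: B1 = {a, b, c, d, e}
Tree: (single bag)
A single bag containing all 5 vertices is trivially a valid decomposition of width 4. On the other hand G contains the 5-clique {a, b, c, d, e}. A clique must lie in a single bag of any decomposition, so no decomposition can have width below 4. Combining the bounds, tw(G) = 4.

4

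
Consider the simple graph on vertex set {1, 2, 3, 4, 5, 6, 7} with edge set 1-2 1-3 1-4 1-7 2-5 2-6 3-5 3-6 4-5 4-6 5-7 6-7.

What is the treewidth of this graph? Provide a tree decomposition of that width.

Treewidth 3.
One such decomposition:
Bags: B1 = {1, 3, 5, 6}  B2 = {1, 5, 6, 7}  B3 = {1, 4, 5, 6}  B4 = {1, 2, 5, 6}
Tree: B1–B2, B2–B3, B3–B4

The largest bag has 4 vertices, giving width 3; this decomposition certifies tw(G) ≤ 3. For the lower bound: the 4 vertex sets {1,3}, {6,7}, {5}, {4} are disjoint, each induces a connected subgraph, and every pair is joined by at least one edge of G. Contracting each set to a single vertex therefore yields K_{4} as a minor, and since treewidth is minor-monotone, tw(G) ≥ tw(K_{4}) = 3. Therefore the treewidth is 3.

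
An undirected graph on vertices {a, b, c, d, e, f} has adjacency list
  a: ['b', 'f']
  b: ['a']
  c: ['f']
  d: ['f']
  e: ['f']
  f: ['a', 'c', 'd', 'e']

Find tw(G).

1

A width-1 tree decomposition is:
Bags: B1 = {a, f}  B2 = {c, f}  B3 = {a, b}  B4 = {e, f}  B5 = {d, f}
Tree: B1–B2, B1–B3, B1–B4, B2–B5
Each bag holds 2 vertices, so the decomposition has width 1, which upper-bounds the treewidth. Since G has at least one edge (e.g. a–f), it is not an edgeless graph, so tw(G) ≥ 1. The upper and lower bounds meet at 1, so that is the treewidth.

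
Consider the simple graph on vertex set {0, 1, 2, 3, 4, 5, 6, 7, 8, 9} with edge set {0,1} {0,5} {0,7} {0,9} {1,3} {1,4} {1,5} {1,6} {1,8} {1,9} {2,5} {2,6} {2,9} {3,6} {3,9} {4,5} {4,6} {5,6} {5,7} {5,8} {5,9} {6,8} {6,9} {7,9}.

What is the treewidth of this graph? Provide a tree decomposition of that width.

Treewidth 3.
One such decomposition:
Bags: B1 = {1, 4, 5, 6}  B2 = {1, 5, 6, 9}  B3 = {2, 5, 6, 9}  B4 = {0, 1, 5, 9}  B5 = {0, 5, 7, 9}  B6 = {1, 5, 6, 8}  B7 = {1, 3, 6, 9}
Tree: B1–B2, B2–B3, B2–B4, B4–B5, B2–B6, B2–B7

Every bag has size at most 4, so the width is 4 − 1 = 3 and tw(G) ≤ 3. For the lower bound, the 4 vertices {1, 3, 6, 9} are pairwise adjacent, and any tree decomposition puts a clique entirely inside one bag — forcing width ≥ 3. The upper and lower bounds meet at 3, so that is the treewidth.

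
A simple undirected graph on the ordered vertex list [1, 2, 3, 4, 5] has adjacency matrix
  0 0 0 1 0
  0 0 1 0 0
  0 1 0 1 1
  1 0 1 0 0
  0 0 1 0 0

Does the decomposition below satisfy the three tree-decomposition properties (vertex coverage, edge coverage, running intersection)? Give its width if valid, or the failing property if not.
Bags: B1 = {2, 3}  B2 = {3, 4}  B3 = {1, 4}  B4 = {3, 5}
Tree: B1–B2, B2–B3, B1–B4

Yes; width 1.

Checking the three conditions: (i) the bags cover all of {1, 2, 3, 4, 5}; (ii) for each edge, some bag contains both endpoints; (iii) the bags containing any fixed vertex form a subtree. All hold, so the decomposition is valid with width 2 − 1 = 1.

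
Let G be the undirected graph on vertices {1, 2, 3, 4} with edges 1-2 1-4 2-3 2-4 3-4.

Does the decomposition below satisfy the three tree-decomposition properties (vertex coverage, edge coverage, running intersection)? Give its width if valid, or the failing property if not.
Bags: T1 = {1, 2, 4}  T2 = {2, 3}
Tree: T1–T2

No — edge (4,3) lies in no bag.

A tree decomposition must satisfy three properties: every vertex lies in some bag; for every edge, both endpoints lie together in some bag; and for every vertex, the bags containing it form a connected subtree. Here edge (4,3) lies in no bag, so the decomposition is invalid.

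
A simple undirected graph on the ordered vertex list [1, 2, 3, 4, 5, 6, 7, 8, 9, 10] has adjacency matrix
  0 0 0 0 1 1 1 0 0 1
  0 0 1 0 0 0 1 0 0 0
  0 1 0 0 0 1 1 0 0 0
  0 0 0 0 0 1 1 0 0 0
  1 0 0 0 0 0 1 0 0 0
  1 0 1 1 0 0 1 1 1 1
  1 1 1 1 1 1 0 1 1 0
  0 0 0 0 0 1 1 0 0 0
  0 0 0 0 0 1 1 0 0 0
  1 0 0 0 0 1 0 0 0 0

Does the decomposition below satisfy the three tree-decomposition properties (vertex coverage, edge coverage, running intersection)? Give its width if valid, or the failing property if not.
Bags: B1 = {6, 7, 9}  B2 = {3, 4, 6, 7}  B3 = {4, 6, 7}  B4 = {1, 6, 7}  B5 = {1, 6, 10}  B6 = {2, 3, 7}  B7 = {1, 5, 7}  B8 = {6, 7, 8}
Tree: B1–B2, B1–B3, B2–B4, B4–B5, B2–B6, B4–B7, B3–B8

A tree decomposition must satisfy three properties: every vertex lies in some bag; for every edge, both endpoints lie together in some bag; and for every vertex, the bags containing it form a connected subtree. Here bags containing vertex 4 are not connected in the tree, so the decomposition is invalid.

No — bags containing vertex 4 are not connected in the tree.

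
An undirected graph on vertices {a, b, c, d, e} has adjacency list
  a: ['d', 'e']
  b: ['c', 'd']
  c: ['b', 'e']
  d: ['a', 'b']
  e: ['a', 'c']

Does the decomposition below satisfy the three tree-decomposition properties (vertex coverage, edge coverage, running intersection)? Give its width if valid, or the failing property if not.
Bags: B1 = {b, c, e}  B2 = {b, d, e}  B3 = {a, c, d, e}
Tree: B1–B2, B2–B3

No — bags containing vertex c are not connected in the tree.

A tree decomposition must satisfy three properties: every vertex lies in some bag; for every edge, both endpoints lie together in some bag; and for every vertex, the bags containing it form a connected subtree. Here bags containing vertex c are not connected in the tree, so the decomposition is invalid.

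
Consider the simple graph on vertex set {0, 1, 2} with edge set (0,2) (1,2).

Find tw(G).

1

A width-1 tree decomposition is:
Bags: B1 = {0, 2}  B2 = {1, 2}
Tree: B1–B2
The largest bag has 2 vertices, giving width 1; this decomposition certifies tw(G) ≤ 1. G has an edge, so its treewidth is at least 1. Therefore the treewidth is 1.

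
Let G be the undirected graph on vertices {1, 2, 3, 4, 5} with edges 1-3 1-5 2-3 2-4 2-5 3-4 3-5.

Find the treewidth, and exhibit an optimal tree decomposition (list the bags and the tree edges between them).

Every bag has size at most 3, so the width is 3 − 1 = 2 and tw(G) ≤ 2. For the lower bound, the 3 vertices {1, 3, 5} are pairwise adjacent, and any tree decomposition puts a clique entirely inside one bag — forcing width ≥ 2. Hence tw(G) = 2 exactly.

Treewidth 2.
One such decomposition:
Bags: B1 = {2, 3, 5}  B2 = {2, 3, 4}  B3 = {1, 3, 5}
Tree: B1–B2, B1–B3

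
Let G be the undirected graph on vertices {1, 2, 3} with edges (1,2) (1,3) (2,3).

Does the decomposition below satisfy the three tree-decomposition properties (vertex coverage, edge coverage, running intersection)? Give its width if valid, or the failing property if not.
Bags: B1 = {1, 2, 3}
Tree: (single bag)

Checking the three conditions: (i) the bags cover all of {1, 2, 3}; (ii) for each edge, some bag contains both endpoints; (iii) the bags containing any fixed vertex form a subtree. All hold, so the decomposition is valid with width 3 − 1 = 2.

Yes; width 2.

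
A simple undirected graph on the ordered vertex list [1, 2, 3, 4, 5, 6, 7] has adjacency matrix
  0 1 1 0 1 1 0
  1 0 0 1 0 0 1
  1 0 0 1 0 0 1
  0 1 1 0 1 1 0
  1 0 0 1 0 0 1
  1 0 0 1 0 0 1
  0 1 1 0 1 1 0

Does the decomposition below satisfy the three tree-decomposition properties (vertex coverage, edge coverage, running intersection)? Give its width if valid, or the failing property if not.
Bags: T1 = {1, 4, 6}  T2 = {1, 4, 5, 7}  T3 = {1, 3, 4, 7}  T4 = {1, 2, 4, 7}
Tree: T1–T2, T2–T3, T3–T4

No — edge (7,6) lies in no bag.

A tree decomposition must satisfy three properties: every vertex lies in some bag; for every edge, both endpoints lie together in some bag; and for every vertex, the bags containing it form a connected subtree. Here edge (7,6) lies in no bag, so the decomposition is invalid.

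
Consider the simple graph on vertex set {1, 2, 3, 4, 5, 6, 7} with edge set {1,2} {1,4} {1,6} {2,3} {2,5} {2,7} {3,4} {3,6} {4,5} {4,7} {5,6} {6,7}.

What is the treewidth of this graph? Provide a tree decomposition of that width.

Each bag holds 4 vertices, so the decomposition has width 3, which upper-bounds the treewidth. For the lower bound: the 4 vertex sets {1,6}, {2,3}, {4}, {7} are disjoint, each induces a connected subgraph, and every pair is joined by at least one edge of G. Contracting each set to a single vertex therefore yields K_{4} as a minor, and since treewidth is minor-monotone, tw(G) ≥ tw(K_{4}) = 3. Hence tw(G) = 3 exactly.

Treewidth 3.
One such decomposition:
Bags: B1 = {1, 2, 4, 6}  B2 = {2, 3, 4, 6}  B3 = {2, 4, 6, 7}  B4 = {2, 4, 5, 6}
Tree: B1–B2, B2–B3, B3–B4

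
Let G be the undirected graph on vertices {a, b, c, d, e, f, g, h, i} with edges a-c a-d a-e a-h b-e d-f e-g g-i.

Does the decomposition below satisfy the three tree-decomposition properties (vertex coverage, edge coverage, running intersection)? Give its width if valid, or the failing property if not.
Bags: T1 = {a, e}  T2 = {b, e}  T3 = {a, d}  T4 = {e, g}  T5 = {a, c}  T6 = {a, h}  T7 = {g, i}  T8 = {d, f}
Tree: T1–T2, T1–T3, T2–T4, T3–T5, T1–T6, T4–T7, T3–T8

Yes; width 1.

Every vertex of G appears in some bag (union = {a, b, c, d, e, f, g, h, i}); every edge is covered by a bag; and for each vertex v the set of bags containing v is connected in the bag tree. The decomposition is therefore valid. The largest bag has 2 vertices, so the width is 1.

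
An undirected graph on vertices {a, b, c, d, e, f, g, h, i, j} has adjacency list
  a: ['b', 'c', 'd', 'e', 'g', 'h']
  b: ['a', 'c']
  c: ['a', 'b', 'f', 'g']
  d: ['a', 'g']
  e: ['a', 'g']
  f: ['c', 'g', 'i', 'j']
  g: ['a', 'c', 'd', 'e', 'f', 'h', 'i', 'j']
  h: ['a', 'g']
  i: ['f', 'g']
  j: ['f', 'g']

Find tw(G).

2

A width-2 tree decomposition is:
Bags: B1 = {c, f, g}  B2 = {a, c, g}  B3 = {f, g, j}  B4 = {a, d, g}  B5 = {a, g, h}  B6 = {a, e, g}  B7 = {a, b, c}  B8 = {f, g, i}
Tree: B1–B2, B1–B3, B2–B4, B2–B5, B4–B6, B2–B7, B3–B8
The largest bag has 3 vertices, giving width 2; this decomposition certifies tw(G) ≤ 2. Conversely, {a, d, g} is a clique of size 3, and the vertices of any clique must share a bag in every tree decomposition; so some bag has ≥ 3 vertices and tw(G) ≥ 2. Therefore the treewidth is 2.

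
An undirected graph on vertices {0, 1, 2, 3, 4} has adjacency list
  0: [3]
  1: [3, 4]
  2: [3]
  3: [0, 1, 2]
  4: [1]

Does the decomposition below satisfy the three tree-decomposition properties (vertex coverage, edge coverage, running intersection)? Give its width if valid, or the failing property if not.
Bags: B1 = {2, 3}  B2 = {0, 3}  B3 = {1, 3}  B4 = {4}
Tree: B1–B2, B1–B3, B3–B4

A tree decomposition must satisfy three properties: every vertex lies in some bag; for every edge, both endpoints lie together in some bag; and for every vertex, the bags containing it form a connected subtree. Here edge (1,4) lies in no bag, so the decomposition is invalid.

No — edge (1,4) lies in no bag.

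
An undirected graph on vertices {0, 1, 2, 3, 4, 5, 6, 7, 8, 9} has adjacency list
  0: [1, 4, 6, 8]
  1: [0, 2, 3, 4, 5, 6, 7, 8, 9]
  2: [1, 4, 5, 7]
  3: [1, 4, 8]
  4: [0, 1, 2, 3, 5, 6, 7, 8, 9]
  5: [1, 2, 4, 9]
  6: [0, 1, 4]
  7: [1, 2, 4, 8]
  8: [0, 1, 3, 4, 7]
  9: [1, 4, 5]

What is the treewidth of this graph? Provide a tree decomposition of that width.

The largest bag has 4 vertices, giving width 3; this decomposition certifies tw(G) ≤ 3. Conversely, {1, 2, 4, 5} is a clique of size 4, and the vertices of any clique must share a bag in every tree decomposition; so some bag has ≥ 4 vertices and tw(G) ≥ 3. Therefore the treewidth is 3.

Treewidth 3.
Bags: B1 = {1, 2, 4, 7}  B2 = {1, 2, 4, 5}  B3 = {1, 4, 7, 8}  B4 = {1, 3, 4, 8}  B5 = {0, 1, 4, 8}  B6 = {1, 4, 5, 9}  B7 = {0, 1, 4, 6}
Tree: B1–B2, B1–B3, B3–B4, B3–B5, B2–B6, B5–B7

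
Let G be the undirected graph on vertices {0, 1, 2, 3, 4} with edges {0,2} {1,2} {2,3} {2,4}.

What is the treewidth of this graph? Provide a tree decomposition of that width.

Treewidth 1.
One optimal decomposition is:
Bags: B1 = {2, 3}  B2 = {2, 4}  B3 = {0, 2}  B4 = {1, 2}
Tree: B1–B2, B2–B3, B3–B4

Each bag holds 2 vertices, so the decomposition has width 1, which upper-bounds the treewidth. G has an edge, so its treewidth is at least 1. The upper and lower bounds meet at 1, so that is the treewidth.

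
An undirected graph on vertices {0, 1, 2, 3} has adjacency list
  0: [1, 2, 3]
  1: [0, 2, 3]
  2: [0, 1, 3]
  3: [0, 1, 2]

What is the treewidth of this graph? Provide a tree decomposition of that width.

Treewidth 3.
One such decomposition:
Bags: B1 = {0, 1, 2, 3}
Tree: (single bag)

A single bag containing all 4 vertices is trivially a valid decomposition of width 3. For the lower bound, the 4 vertices {0, 1, 2, 3} are pairwise adjacent, and any tree decomposition puts a clique entirely inside one bag — forcing width ≥ 3. The upper and lower bounds meet at 3, so that is the treewidth.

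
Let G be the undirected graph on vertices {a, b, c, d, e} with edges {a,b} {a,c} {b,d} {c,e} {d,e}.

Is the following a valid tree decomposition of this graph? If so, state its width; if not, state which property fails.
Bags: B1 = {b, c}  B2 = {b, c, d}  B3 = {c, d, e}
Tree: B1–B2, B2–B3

A tree decomposition must satisfy three properties: every vertex lies in some bag; for every edge, both endpoints lie together in some bag; and for every vertex, the bags containing it form a connected subtree. Here vertex a appears in no bag, so the decomposition is invalid.

No — vertex a appears in no bag.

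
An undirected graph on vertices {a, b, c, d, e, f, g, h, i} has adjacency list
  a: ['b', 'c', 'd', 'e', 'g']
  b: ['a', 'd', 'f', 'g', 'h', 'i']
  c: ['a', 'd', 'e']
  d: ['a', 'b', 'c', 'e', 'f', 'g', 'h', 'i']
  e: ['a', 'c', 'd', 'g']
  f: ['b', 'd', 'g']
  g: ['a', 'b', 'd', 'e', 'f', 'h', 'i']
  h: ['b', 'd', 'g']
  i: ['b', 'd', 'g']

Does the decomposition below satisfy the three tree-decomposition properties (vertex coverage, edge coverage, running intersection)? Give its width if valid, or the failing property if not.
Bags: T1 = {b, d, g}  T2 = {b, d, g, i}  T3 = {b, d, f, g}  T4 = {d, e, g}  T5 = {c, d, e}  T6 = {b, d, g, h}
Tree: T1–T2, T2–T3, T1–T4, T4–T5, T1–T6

No — vertex a appears in no bag.

A tree decomposition must satisfy three properties: every vertex lies in some bag; for every edge, both endpoints lie together in some bag; and for every vertex, the bags containing it form a connected subtree. Here vertex a appears in no bag, so the decomposition is invalid.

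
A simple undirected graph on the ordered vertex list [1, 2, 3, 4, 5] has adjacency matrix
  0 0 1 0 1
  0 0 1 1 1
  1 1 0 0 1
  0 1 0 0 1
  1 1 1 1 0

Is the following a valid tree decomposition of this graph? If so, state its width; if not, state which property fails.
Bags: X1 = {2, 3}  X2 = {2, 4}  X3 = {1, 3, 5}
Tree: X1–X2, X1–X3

A tree decomposition must satisfy three properties: every vertex lies in some bag; for every edge, both endpoints lie together in some bag; and for every vertex, the bags containing it form a connected subtree. Here edge (5,2) lies in no bag, so the decomposition is invalid.

No — edge (5,2) lies in no bag.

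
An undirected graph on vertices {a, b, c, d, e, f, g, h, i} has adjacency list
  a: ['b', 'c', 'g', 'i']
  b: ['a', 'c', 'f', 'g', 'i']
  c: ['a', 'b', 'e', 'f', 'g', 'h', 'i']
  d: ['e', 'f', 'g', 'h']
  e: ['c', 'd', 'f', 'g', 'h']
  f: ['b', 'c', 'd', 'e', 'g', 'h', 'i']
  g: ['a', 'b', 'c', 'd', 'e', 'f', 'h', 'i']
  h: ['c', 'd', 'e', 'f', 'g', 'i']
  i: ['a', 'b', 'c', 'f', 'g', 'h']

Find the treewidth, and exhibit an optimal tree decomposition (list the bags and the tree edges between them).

Treewidth 4.
Bags: B1 = {c, f, g, h, i}  B2 = {b, c, f, g, i}  B3 = {c, e, f, g, h}  B4 = {a, b, c, g, i}  B5 = {d, e, f, g, h}
Tree: B1–B2, B1–B3, B2–B4, B3–B5

The largest bag has 5 vertices, giving width 4; this decomposition certifies tw(G) ≤ 4. Conversely, {a, b, c, g, i} is a clique of size 5, and the vertices of any clique must share a bag in every tree decomposition; so some bag has ≥ 5 vertices and tw(G) ≥ 4. Therefore the treewidth is 4.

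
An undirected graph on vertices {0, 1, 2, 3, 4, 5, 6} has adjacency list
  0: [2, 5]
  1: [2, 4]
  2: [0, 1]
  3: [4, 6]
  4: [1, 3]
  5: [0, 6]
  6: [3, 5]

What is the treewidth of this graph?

2

A width-2 tree decomposition is:
Bags: B1 = {3, 4, 6}  B2 = {4, 5, 6}  B3 = {0, 4, 5}  B4 = {0, 2, 4}  B5 = {1, 2, 4}
Tree: B1–B2, B2–B3, B3–B4, B4–B5
Every bag has size at most 3, so the width is 3 − 1 = 2 and tw(G) ≤ 2. For the lower bound, G contains the cycle 4–3–6–5–0–2–1–4, so G is not a forest; only forests have treewidth ≤ 1, hence tw(G) ≥ 2. Therefore the treewidth is 2.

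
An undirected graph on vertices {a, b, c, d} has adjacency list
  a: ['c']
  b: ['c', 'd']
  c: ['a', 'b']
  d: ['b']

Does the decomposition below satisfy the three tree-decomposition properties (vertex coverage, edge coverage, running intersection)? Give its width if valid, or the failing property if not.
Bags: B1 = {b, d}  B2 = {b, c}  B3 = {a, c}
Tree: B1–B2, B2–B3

Checking the three conditions: (i) the bags cover all of {a, b, c, d}; (ii) for each edge, some bag contains both endpoints; (iii) the bags containing any fixed vertex form a subtree. All hold, so the decomposition is valid with width 2 − 1 = 1.

Yes; width 1.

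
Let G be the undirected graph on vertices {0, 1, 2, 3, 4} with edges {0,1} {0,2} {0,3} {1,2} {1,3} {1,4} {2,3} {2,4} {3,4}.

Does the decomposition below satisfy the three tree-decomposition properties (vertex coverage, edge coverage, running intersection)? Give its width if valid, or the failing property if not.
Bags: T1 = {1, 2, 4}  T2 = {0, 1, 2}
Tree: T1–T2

A tree decomposition must satisfy three properties: every vertex lies in some bag; for every edge, both endpoints lie together in some bag; and for every vertex, the bags containing it form a connected subtree. Here vertex 3 appears in no bag, so the decomposition is invalid.

No — vertex 3 appears in no bag.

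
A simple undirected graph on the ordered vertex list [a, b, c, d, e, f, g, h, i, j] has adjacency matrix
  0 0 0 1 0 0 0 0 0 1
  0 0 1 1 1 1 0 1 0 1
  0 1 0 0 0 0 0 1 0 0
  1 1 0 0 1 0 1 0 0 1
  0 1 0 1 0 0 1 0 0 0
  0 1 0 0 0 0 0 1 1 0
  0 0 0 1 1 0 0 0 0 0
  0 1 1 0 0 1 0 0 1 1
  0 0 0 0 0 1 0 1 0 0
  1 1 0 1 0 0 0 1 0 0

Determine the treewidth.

A width-2 tree decomposition is:
Bags: B1 = {b, f, h}  B2 = {b, h, j}  B3 = {f, h, i}  B4 = {b, d, j}  B5 = {a, d, j}  B6 = {b, d, e}  B7 = {b, c, h}  B8 = {d, e, g}
Tree: B1–B2, B1–B3, B2–B4, B4–B5, B4–B6, B2–B7, B6–B8
Each bag holds 3 vertices, so the decomposition has width 2, which upper-bounds the treewidth. For the lower bound, the 3 vertices {d, e, g} are pairwise adjacent, and any tree decomposition puts a clique entirely inside one bag — forcing width ≥ 2. Combining the bounds, tw(G) = 2.

2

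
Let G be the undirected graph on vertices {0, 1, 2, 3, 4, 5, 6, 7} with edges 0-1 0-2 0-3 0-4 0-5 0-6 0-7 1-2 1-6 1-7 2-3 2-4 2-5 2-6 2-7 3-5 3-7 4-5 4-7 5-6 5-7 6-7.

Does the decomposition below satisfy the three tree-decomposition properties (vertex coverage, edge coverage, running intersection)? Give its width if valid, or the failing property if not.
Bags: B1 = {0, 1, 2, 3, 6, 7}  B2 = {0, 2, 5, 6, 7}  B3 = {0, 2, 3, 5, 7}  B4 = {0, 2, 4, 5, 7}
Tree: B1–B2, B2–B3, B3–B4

A tree decomposition must satisfy three properties: every vertex lies in some bag; for every edge, both endpoints lie together in some bag; and for every vertex, the bags containing it form a connected subtree. Here bags containing vertex 3 are not connected in the tree, so the decomposition is invalid.

No — bags containing vertex 3 are not connected in the tree.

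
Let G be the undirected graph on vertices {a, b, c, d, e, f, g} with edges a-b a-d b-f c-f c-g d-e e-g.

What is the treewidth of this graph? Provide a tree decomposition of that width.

Treewidth 2.
Bags: B1 = {b, c, f}  B2 = {a, b, c}  B3 = {a, c, d}  B4 = {c, d, e}  B5 = {c, e, g}
Tree: B1–B2, B2–B3, B3–B4, B4–B5

The largest bag has 3 vertices, giving width 2; this decomposition certifies tw(G) ≤ 2. The edges c–f–b–a–d–e–g–c form a cycle, so G is not a tree and its treewidth is at least 2. The upper and lower bounds meet at 2, so that is the treewidth.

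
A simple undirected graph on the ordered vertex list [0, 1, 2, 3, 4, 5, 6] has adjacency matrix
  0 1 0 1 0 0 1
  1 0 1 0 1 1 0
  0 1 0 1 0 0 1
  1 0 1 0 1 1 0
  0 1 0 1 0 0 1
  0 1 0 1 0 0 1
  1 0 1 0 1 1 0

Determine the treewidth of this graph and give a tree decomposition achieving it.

Treewidth 3.
Bags: B1 = {1, 2, 3, 6}  B2 = {0, 1, 3, 6}  B3 = {1, 3, 5, 6}  B4 = {1, 3, 4, 6}
Tree: B1–B2, B2–B3, B3–B4

Every bag has size at most 4, so the width is 4 − 1 = 3 and tw(G) ≤ 3. For the lower bound: the 4 vertex sets {1,2}, {0,6}, {3}, {5} are disjoint, each induces a connected subgraph, and every pair is joined by at least one edge of G. Contracting each set to a single vertex therefore yields K_{4} as a minor, and since treewidth is minor-monotone, tw(G) ≥ tw(K_{4}) = 3. Combining the bounds, tw(G) = 3.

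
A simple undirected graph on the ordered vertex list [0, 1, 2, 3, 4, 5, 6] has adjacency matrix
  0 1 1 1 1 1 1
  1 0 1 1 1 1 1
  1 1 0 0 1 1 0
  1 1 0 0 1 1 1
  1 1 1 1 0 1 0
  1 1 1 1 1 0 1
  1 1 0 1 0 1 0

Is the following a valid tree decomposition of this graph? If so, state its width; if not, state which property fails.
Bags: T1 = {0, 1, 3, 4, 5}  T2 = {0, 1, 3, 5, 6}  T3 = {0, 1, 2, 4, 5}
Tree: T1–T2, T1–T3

Every vertex of G appears in some bag (union = {0, 1, 2, 3, 4, 5, 6}); every edge is covered by a bag; and for each vertex v the set of bags containing v is connected in the bag tree. The decomposition is therefore valid. The largest bag has 5 vertices, so the width is 4.

Yes; width 4.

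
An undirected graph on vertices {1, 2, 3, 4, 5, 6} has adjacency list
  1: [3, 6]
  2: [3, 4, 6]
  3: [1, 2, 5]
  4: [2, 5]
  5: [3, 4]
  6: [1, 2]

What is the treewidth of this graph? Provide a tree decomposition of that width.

Each bag holds 3 vertices, so the decomposition has width 2, which upper-bounds the treewidth. Since 5–4–2–3–5 is a cycle in G, G is not acyclic. Forests are exactly the graphs of treewidth ≤ 1, so tw(G) ≥ 2. Hence tw(G) = 2 exactly.

Treewidth 2.
One optimal decomposition is:
Bags: B1 = {3, 4, 5}  B2 = {2, 3, 4}  B3 = {1, 2, 3}  B4 = {1, 2, 6}
Tree: B1–B2, B2–B3, B3–B4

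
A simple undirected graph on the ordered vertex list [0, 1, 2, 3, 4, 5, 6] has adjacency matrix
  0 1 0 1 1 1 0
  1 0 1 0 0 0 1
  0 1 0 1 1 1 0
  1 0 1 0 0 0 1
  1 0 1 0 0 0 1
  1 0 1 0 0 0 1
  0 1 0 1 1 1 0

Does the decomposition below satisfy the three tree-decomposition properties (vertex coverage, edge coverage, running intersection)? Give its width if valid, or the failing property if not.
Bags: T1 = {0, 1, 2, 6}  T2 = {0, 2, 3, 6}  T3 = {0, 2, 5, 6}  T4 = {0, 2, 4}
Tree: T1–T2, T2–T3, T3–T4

A tree decomposition must satisfy three properties: every vertex lies in some bag; for every edge, both endpoints lie together in some bag; and for every vertex, the bags containing it form a connected subtree. Here edge (6,4) lies in no bag, so the decomposition is invalid.

No — edge (6,4) lies in no bag.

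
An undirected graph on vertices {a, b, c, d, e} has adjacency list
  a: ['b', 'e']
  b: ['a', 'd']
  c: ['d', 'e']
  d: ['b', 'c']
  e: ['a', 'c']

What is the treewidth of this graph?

2

A width-2 tree decomposition is:
Bags: B1 = {b, c, d}  B2 = {a, b, c}  B3 = {a, c, e}
Tree: B1–B2, B2–B3
Every bag has size at most 3, so the width is 3 − 1 = 2 and tw(G) ≤ 2. For the lower bound, G contains the cycle c–d–b–a–e–c, so G is not a forest; only forests have treewidth ≤ 1, hence tw(G) ≥ 2. The upper and lower bounds meet at 2, so that is the treewidth.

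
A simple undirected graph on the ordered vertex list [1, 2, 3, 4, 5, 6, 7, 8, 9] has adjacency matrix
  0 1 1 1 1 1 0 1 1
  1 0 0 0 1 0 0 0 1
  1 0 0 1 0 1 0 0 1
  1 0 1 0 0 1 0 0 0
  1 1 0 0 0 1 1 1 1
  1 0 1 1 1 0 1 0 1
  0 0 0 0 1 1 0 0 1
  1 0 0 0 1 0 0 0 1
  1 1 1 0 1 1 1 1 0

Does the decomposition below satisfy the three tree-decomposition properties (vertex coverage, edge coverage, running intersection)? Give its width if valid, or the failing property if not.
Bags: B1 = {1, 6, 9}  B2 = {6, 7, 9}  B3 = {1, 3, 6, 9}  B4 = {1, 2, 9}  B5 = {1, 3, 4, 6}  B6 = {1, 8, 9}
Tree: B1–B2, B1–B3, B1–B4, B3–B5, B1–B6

A tree decomposition must satisfy three properties: every vertex lies in some bag; for every edge, both endpoints lie together in some bag; and for every vertex, the bags containing it form a connected subtree. Here vertex 5 appears in no bag, so the decomposition is invalid.

No — vertex 5 appears in no bag.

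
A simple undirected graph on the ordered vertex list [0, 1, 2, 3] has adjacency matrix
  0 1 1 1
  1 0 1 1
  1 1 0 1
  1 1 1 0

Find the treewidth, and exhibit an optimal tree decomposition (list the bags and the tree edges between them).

With just one bag of size 4, the width is 4 − 1 = 3, so tw(G) ≤ 3. For the lower bound, the 4 vertices {0, 1, 2, 3} are pairwise adjacent, and any tree decomposition puts a clique entirely inside one bag — forcing width ≥ 3. Therefore the treewidth is 3.

Treewidth 3.
One optimal decomposition is:
Bags: B1 = {0, 1, 2, 3}
Tree: (single bag)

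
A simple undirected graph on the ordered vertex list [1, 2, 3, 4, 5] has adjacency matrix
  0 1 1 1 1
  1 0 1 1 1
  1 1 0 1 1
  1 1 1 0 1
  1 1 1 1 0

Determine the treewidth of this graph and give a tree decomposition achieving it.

Treewidth 4.
One optimal decomposition is:
Bags: B1 = {1, 2, 3, 4, 5}
Tree: (single bag)

A single bag containing all 5 vertices is trivially a valid decomposition of width 4. Conversely, {1, 2, 3, 4, 5} is a clique of size 5, and the vertices of any clique must share a bag in every tree decomposition; so some bag has ≥ 5 vertices and tw(G) ≥ 4. Hence tw(G) = 4 exactly.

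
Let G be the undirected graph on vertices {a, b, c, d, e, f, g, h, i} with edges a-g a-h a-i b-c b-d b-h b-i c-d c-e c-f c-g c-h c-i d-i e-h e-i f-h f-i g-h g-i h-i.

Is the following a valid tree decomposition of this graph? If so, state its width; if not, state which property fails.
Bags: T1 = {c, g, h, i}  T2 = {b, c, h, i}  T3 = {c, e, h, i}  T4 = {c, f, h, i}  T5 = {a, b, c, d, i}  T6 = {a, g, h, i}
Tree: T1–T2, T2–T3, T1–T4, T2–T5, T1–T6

A tree decomposition must satisfy three properties: every vertex lies in some bag; for every edge, both endpoints lie together in some bag; and for every vertex, the bags containing it form a connected subtree. Here bags containing vertex a are not connected in the tree, so the decomposition is invalid.

No — bags containing vertex a are not connected in the tree.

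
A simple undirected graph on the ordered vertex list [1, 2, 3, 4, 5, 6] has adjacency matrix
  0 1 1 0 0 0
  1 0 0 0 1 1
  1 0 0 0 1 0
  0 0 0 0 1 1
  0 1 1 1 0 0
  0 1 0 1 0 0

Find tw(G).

A width-2 tree decomposition is:
Bags: B1 = {1, 3, 5}  B2 = {1, 2, 5}  B3 = {2, 4, 5}  B4 = {2, 4, 6}
Tree: B1–B2, B2–B3, B3–B4
Each bag holds 3 vertices, so the decomposition has width 2, which upper-bounds the treewidth. The edges 3–1–2–5–3 form a cycle, so G is not a tree and its treewidth is at least 2. Combining the bounds, tw(G) = 2.

2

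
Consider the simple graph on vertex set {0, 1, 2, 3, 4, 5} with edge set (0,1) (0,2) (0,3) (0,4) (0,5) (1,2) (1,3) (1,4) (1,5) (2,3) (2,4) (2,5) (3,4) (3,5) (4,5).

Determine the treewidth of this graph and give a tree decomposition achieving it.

With just one bag of size 6, the width is 6 − 1 = 5, so tw(G) ≤ 5. Conversely, {0, 1, 2, 3, 4, 5} is a clique of size 6, and the vertices of any clique must share a bag in every tree decomposition; so some bag has ≥ 6 vertices and tw(G) ≥ 5. Combining the bounds, tw(G) = 5.

Treewidth 5.
One optimal decomposition is:
Bags: B1 = {0, 1, 2, 3, 4, 5}
Tree: (single bag)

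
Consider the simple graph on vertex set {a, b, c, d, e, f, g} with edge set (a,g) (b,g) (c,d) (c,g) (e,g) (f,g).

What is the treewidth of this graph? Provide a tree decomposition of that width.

Treewidth 1.
One optimal decomposition is:
Bags: B1 = {c, g}  B2 = {b, g}  B3 = {c, d}  B4 = {f, g}  B5 = {e, g}  B6 = {a, g}
Tree: B1–B2, B1–B3, B2–B4, B2–B5, B4–B6

The largest bag has 2 vertices, giving width 1; this decomposition certifies tw(G) ≤ 1. G has an edge, so its treewidth is at least 1. The upper and lower bounds meet at 1, so that is the treewidth.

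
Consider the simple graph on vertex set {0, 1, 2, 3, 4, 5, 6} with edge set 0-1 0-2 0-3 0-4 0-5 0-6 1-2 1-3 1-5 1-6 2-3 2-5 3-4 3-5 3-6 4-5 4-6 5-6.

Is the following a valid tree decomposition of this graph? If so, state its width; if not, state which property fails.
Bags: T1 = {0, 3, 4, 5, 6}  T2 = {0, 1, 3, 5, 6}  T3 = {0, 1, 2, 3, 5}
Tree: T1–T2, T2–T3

Yes; width 4.

Every vertex of G appears in some bag (union = {0, 1, 2, 3, 4, 5, 6}); every edge is covered by a bag; and for each vertex v the set of bags containing v is connected in the bag tree. The decomposition is therefore valid. The largest bag has 5 vertices, so the width is 4.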